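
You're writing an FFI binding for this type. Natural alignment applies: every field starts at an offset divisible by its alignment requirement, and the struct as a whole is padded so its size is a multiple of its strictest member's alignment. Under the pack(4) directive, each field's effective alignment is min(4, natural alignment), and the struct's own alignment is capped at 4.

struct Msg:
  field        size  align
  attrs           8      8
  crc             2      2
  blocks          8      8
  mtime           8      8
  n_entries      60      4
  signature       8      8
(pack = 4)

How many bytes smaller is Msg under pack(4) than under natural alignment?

natural layout:
  @0: attrs [8B, align 8] → 8
  @8: crc [2B, align 2] → 10
  +6 pad (align 8)
  @16: blocks [8B, align 8] → 24
  @24: mtime [8B, align 8] → 32
  @32: n_entries [60B, align 4] → 92
  +4 pad (align 8)
  @96: signature [8B, align 8] → 104
  size 104, align 8
packed(4) layout:
  @0: attrs [8B, align 4] → 8
  @8: crc [2B, align 2] → 10
  +2 pad (align 4)
  @12: blocks [8B, align 4] → 20
  @20: mtime [8B, align 4] → 28
  @28: n_entries [60B, align 4] → 88
  @88: signature [8B, align 4] → 96
  size 96, align 4
104 − 96 = 8

8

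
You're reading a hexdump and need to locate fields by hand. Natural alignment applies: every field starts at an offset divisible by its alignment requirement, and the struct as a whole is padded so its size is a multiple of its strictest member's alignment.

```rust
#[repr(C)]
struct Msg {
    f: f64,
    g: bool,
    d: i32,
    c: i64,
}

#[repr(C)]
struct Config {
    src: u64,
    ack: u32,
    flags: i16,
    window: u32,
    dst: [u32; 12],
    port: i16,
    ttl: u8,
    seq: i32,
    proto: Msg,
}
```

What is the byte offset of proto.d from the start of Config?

Msg: f at 0 (size 8, align 8) → ends 8; g at 8 (size 1, align 1) → ends 9; pad 3 to align 4 for d; d at 12 (size 4, align 4) → ends 16; c at 16 (size 8, align 8) → ends 24; total 24 bytes, alignment 8
src at 0 (size 8, align 8) → ends 8
ack at 8 (size 4, align 4) → ends 12
flags at 12 (size 2, align 2) → ends 14
pad 2 to align 4 for window
window at 16 (size 4, align 4) → ends 20
dst at 20 (size 48, align 4) → ends 68
port at 68 (size 2, align 2) → ends 70
ttl at 70 (size 1, align 1) → ends 71
pad 1 to align 4 for seq
seq at 72 (size 4, align 4) → ends 76
pad 4 to align 8 for proto
proto at 80 (size 24, align 8) → ends 104
within Msg: d at 12
80 + 12 = 92

92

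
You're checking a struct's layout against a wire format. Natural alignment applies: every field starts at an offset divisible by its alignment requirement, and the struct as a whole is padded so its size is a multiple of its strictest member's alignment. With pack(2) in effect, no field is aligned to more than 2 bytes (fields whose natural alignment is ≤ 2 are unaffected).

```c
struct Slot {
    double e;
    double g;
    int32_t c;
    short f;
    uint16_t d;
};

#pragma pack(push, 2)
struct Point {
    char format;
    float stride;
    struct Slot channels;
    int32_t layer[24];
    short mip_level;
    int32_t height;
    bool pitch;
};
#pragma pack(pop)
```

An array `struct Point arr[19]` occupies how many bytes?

Slot: e at 0 (size 8, align 8) → ends 8; g at 8 (size 8, align 8) → ends 16; c at 16 (size 4, align 4) → ends 20; f at 20 (size 2, align 2) → ends 22; d at 22 (size 2, align 2) → ends 24; total 24 bytes, alignment 8
format at 0 (size 1, align 1) → ends 1
pad 1 to align 2 for stride
stride at 2 (size 4, align 2) → ends 6
channels at 6 (size 24, align 2) → ends 30
layer at 30 (size 96, align 2) → ends 126
mip_level at 126 (size 2, align 2) → ends 128
height at 128 (size 4, align 2) → ends 132
pitch at 132 (size 1, align 1) → ends 133
tail pad 1 to reach multiple of 2
total 134 bytes, alignment 2
array of 19: 19 × 134 = 2546

2546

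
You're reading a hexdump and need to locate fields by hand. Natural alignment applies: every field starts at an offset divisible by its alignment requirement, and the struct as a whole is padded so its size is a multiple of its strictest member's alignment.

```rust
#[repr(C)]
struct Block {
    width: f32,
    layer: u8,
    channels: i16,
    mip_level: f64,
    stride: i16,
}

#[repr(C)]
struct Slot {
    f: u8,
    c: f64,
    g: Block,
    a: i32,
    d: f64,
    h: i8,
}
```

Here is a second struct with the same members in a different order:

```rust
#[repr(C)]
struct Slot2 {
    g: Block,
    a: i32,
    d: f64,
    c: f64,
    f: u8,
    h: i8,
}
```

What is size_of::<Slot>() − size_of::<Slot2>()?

Block: width at 0 (size 4, align 4) → ends 4; layer at 4 (size 1, align 1) → ends 5; pad 1 to align 2 for channels; channels at 6 (size 2, align 2) → ends 8; mip_level at 8 (size 8, align 8) → ends 16; stride at 16 (size 2, align 2) → ends 18; tail pad 6 to reach multiple of 8; total 24 bytes, alignment 8
f at 0 (size 1, align 1) → ends 1
pad 7 to align 8 for c
c at 8 (size 8, align 8) → ends 16
g at 16 (size 24, align 8) → ends 40
a at 40 (size 4, align 4) → ends 44
pad 4 to align 8 for d
d at 48 (size 8, align 8) → ends 56
h at 56 (size 1, align 1) → ends 57
tail pad 7 to reach multiple of 8
total 64 bytes, alignment 8
— Slot2 —
g at 0 (size 24, align 8) → ends 24
a at 24 (size 4, align 4) → ends 28
pad 4 to align 8 for d
d at 32 (size 8, align 8) → ends 40
c at 40 (size 8, align 8) → ends 48
f at 48 (size 1, align 1) → ends 49
h at 49 (size 1, align 1) → ends 50
tail pad 6 to reach multiple of 8
total 56 bytes, alignment 8
64 − 56 = 8

8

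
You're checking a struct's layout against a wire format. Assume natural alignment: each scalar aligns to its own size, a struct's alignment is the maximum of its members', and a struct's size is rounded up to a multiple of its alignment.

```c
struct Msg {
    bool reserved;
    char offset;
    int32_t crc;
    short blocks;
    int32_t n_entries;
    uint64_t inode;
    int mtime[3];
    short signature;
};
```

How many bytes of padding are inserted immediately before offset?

0

@0: reserved [1B, align 1] → 1
@1: offset [1B, align 1] → 2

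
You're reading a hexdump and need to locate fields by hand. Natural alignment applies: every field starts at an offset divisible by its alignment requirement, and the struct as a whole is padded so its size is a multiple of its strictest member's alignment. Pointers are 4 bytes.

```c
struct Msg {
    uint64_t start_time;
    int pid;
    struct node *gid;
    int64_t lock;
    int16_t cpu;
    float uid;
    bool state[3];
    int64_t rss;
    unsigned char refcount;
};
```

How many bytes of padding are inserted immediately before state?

0..8  start_time  (8B, 8-aligned)
8..12  pid  (4B, 4-aligned)
12..16  gid  (4B, 4-aligned)
16..24  lock  (8B, 8-aligned)
24..26  cpu  (2B, 2-aligned)
26..28  -- padding (2B)
28..32  uid  (4B, 4-aligned)
32..35  state  (3B, 1-aligned)

0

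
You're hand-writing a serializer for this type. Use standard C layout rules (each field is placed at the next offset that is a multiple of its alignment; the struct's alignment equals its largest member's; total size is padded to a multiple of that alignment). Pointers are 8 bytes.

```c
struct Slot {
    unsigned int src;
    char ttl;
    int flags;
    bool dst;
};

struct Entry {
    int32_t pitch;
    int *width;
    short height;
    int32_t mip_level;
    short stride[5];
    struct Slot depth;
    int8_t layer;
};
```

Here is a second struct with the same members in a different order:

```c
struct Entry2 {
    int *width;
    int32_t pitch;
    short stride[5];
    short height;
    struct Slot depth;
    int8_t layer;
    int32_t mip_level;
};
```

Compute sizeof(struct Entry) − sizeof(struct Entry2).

Slot: src at 0 (size 4, align 4) → ends 4; ttl at 4 (size 1, align 1) → ends 5; pad 3 to align 4 for flags; flags at 8 (size 4, align 4) → ends 12; dst at 12 (size 1, align 1) → ends 13; tail pad 3 to reach multiple of 4; total 16 bytes, alignment 4
pitch at 0 (size 4, align 4) → ends 4
pad 4 to align 8 for width
width at 8 (size 8, align 8) → ends 16
height at 16 (size 2, align 2) → ends 18
pad 2 to align 4 for mip_level
mip_level at 20 (size 4, align 4) → ends 24
stride at 24 (size 10, align 2) → ends 34
pad 2 to align 4 for depth
depth at 36 (size 16, align 4) → ends 52
layer at 52 (size 1, align 1) → ends 53
tail pad 3 to reach multiple of 8
total 56 bytes, alignment 8
— Entry2 —
width at 0 (size 8, align 8) → ends 8
pitch at 8 (size 4, align 4) → ends 12
stride at 12 (size 10, align 2) → ends 22
height at 22 (size 2, align 2) → ends 24
depth at 24 (size 16, align 4) → ends 40
layer at 40 (size 1, align 1) → ends 41
pad 3 to align 4 for mip_level
mip_level at 44 (size 4, align 4) → ends 48
total 48 bytes, alignment 8
56 − 48 = 8

8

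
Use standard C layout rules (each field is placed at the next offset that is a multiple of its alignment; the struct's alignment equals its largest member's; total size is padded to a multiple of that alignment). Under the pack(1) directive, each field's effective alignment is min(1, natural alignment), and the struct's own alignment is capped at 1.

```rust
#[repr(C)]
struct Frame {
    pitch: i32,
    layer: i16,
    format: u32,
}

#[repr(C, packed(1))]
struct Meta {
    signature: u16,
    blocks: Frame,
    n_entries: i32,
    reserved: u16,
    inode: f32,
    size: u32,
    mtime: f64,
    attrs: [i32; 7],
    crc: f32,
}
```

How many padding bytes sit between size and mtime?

Frame: 0..4  pitch  (4B, 4-aligned); 4..6  layer  (2B, 2-aligned); 6..8  -- padding (2B); 8..12  format  (4B, 4-aligned); sizeof = 12, alignof = 4
0..2  signature  (2B, 1-aligned)
2..14  blocks  (12B, 1-aligned)
14..18  n_entries  (4B, 1-aligned)
18..20  reserved  (2B, 1-aligned)
20..24  inode  (4B, 1-aligned)
24..28  size  (4B, 1-aligned)
28..36  mtime  (8B, 1-aligned)

0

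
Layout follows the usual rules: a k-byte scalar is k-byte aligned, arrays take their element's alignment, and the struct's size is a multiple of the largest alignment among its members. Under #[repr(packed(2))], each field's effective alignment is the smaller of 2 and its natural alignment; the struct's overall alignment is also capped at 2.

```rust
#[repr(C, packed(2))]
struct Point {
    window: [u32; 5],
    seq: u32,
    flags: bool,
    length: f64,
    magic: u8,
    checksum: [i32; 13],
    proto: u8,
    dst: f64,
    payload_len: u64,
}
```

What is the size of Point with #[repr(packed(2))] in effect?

0..20  window  (20B, 2-aligned)
20..24  seq  (4B, 2-aligned)
24..25  flags  (1B, 1-aligned)
25..26  -- padding (1B)
26..34  length  (8B, 2-aligned)
34..35  magic  (1B, 1-aligned)
35..36  -- padding (1B)
36..88  checksum  (52B, 2-aligned)
88..89  proto  (1B, 1-aligned)
89..90  -- padding (1B)
90..98  dst  (8B, 2-aligned)
98..106  payload_len  (8B, 2-aligned)
sizeof = 106, alignof = 2

106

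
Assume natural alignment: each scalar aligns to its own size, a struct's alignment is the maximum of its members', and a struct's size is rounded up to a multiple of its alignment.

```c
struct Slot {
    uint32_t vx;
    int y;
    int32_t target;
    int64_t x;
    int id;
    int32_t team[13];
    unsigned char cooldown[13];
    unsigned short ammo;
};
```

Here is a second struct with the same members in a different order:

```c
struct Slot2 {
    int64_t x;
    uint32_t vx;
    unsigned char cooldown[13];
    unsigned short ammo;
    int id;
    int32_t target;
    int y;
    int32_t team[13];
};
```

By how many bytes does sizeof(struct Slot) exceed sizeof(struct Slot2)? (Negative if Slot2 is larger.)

0

0..4  vx  (4B, 4-aligned)
4..8  y  (4B, 4-aligned)
8..12  target  (4B, 4-aligned)
12..16  -- padding (4B)
16..24  x  (8B, 8-aligned)
24..28  id  (4B, 4-aligned)
28..80  team  (52B, 4-aligned)
80..93  cooldown  (13B, 1-aligned)
93..94  -- padding (1B)
94..96  ammo  (2B, 2-aligned)
sizeof = 96, alignof = 8
— Slot2 —
0..8  x  (8B, 8-aligned)
8..12  vx  (4B, 4-aligned)
12..25  cooldown  (13B, 1-aligned)
25..26  -- padding (1B)
26..28  ammo  (2B, 2-aligned)
28..32  id  (4B, 4-aligned)
32..36  target  (4B, 4-aligned)
36..40  y  (4B, 4-aligned)
40..92  team  (52B, 4-aligned)
92..96  -- tail padding (4B)
sizeof = 96, alignof = 8
96 − 96 = 0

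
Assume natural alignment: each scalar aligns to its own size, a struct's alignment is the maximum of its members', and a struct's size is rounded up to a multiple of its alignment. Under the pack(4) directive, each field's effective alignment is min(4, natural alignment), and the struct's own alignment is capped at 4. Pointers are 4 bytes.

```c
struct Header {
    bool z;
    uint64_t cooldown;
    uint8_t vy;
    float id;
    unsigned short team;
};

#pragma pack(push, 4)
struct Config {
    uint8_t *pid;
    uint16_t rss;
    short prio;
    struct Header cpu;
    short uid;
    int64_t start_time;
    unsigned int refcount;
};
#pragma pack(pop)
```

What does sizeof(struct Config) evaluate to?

Header: @0: z [1B, align 1] → 1; +7 pad (align 8); @8: cooldown [8B, align 8] → 16; @16: vy [1B, align 1] → 17; +3 pad (align 4); @20: id [4B, align 4] → 24; @24: team [2B, align 2] → 26; +6 tail pad (align 8); size 32, align 8
@0: pid [4B, align 4] → 4
@4: rss [2B, align 2] → 6
@6: prio [2B, align 2] → 8
@8: cpu [32B, align 4] → 40
@40: uid [2B, align 2] → 42
+2 pad (align 4)
@44: start_time [8B, align 4] → 52
@52: refcount [4B, align 4] → 56
size 56, align 4

56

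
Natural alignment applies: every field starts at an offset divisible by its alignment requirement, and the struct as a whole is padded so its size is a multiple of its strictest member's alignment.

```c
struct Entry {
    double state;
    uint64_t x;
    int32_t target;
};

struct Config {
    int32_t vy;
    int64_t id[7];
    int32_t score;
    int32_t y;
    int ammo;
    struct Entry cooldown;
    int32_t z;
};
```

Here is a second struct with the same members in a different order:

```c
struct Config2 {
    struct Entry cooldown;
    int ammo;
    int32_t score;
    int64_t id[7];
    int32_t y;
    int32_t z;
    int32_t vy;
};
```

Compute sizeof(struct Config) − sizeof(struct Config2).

8

Entry: @0: state [8B, align 8] → 8; @8: x [8B, align 8] → 16; @16: target [4B, align 4] → 20; +4 tail pad (align 8); size 24, align 8
@0: vy [4B, align 4] → 4
+4 pad (align 8)
@8: id [56B, align 8] → 64
@64: score [4B, align 4] → 68
@68: y [4B, align 4] → 72
@72: ammo [4B, align 4] → 76
+4 pad (align 8)
@80: cooldown [24B, align 8] → 104
@104: z [4B, align 4] → 108
+4 tail pad (align 8)
size 112, align 8
— Config2 —
@0: cooldown [24B, align 8] → 24
@24: ammo [4B, align 4] → 28
@28: score [4B, align 4] → 32
@32: id [56B, align 8] → 88
@88: y [4B, align 4] → 92
@92: z [4B, align 4] → 96
@96: vy [4B, align 4] → 100
+4 tail pad (align 8)
size 104, align 8
112 − 104 = 8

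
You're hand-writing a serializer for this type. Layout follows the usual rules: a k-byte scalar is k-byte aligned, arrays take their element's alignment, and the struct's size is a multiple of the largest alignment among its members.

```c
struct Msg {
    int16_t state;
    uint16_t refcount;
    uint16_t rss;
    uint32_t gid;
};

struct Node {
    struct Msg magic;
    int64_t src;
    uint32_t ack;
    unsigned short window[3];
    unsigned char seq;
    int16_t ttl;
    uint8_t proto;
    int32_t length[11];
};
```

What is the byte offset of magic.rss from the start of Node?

4

Msg: @0: state [2B, align 2] → 2; @2: refcount [2B, align 2] → 4; @4: rss [2B, align 2] → 6; +2 pad (align 4); @8: gid [4B, align 4] → 12; size 12, align 4
@0: magic [12B, align 4] → 12
within Msg: rss at 4
0 + 4 = 4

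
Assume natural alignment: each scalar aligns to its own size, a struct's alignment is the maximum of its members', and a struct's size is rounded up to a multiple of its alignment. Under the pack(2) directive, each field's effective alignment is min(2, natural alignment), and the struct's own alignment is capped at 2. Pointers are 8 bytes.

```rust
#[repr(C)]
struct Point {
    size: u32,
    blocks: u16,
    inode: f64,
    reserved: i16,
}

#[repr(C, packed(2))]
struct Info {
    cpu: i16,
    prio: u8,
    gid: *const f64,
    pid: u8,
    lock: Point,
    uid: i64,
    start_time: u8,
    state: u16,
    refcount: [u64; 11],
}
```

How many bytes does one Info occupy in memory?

138 bytes

Point: 0..4  size  (4B, 4-aligned); 4..6  blocks  (2B, 2-aligned); 6..8  -- padding (2B); 8..16  inode  (8B, 8-aligned); 16..18  reserved  (2B, 2-aligned); 18..24  -- tail padding (6B); sizeof = 24, alignof = 8
0..2  cpu  (2B, 2-aligned)
2..3  prio  (1B, 1-aligned)
3..4  -- padding (1B)
4..12  gid  (8B, 2-aligned)
12..13  pid  (1B, 1-aligned)
13..14  -- padding (1B)
14..38  lock  (24B, 2-aligned)
38..46  uid  (8B, 2-aligned)
46..47  start_time  (1B, 1-aligned)
47..48  -- padding (1B)
48..50  state  (2B, 2-aligned)
50..138  refcount  (88B, 2-aligned)
sizeof = 138, alignof = 2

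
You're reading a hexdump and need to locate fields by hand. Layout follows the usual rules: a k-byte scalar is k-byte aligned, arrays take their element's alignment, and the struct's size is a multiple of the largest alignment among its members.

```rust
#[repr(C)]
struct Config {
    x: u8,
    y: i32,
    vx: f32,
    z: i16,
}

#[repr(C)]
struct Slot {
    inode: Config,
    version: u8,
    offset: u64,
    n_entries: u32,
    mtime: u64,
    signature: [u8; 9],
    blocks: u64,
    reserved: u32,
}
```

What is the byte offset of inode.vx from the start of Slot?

Config: 0..1  x  (1B, 1-aligned); 1..4  -- padding (3B); 4..8  y  (4B, 4-aligned); 8..12  vx  (4B, 4-aligned); 12..14  z  (2B, 2-aligned); 14..16  -- tail padding (2B); sizeof = 16, alignof = 4
0..16  inode  (16B, 4-aligned)
within Config: vx at 8
0 + 8 = 8

8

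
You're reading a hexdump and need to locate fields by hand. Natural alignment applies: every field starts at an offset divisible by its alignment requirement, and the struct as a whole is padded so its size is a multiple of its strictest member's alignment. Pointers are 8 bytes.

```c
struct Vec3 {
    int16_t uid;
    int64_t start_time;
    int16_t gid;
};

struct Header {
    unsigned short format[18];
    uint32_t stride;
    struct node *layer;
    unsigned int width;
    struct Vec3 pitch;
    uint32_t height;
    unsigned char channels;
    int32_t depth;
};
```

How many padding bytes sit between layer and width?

0

Vec3: @0: uid [2B, align 2] → 2; +6 pad (align 8); @8: start_time [8B, align 8] → 16; @16: gid [2B, align 2] → 18; +6 tail pad (align 8); size 24, align 8
@0: format [36B, align 2] → 36
@36: stride [4B, align 4] → 40
@40: layer [8B, align 8] → 48
@48: width [4B, align 4] → 52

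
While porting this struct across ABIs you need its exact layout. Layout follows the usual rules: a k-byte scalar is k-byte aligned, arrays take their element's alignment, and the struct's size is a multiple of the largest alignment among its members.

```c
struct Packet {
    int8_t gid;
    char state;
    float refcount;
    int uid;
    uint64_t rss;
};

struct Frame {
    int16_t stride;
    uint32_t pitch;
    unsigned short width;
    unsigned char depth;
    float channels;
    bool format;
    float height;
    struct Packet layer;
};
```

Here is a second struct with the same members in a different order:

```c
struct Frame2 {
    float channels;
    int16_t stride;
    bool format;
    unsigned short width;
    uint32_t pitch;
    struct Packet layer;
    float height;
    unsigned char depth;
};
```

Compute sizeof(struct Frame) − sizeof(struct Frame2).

Packet: 0..1  gid  (1B, 1-aligned); 1..2  state  (1B, 1-aligned); 2..4  -- padding (2B); 4..8  refcount  (4B, 4-aligned); 8..12  uid  (4B, 4-aligned); 12..16  -- padding (4B); 16..24  rss  (8B, 8-aligned); sizeof = 24, alignof = 8
0..2  stride  (2B, 2-aligned)
2..4  -- padding (2B)
4..8  pitch  (4B, 4-aligned)
8..10  width  (2B, 2-aligned)
10..11  depth  (1B, 1-aligned)
11..12  -- padding (1B)
12..16  channels  (4B, 4-aligned)
16..17  format  (1B, 1-aligned)
17..20  -- padding (3B)
20..24  height  (4B, 4-aligned)
24..48  layer  (24B, 8-aligned)
sizeof = 48, alignof = 8
— Frame2 —
0..4  channels  (4B, 4-aligned)
4..6  stride  (2B, 2-aligned)
6..7  format  (1B, 1-aligned)
7..8  -- padding (1B)
8..10  width  (2B, 2-aligned)
10..12  -- padding (2B)
12..16  pitch  (4B, 4-aligned)
16..40  layer  (24B, 8-aligned)
40..44  height  (4B, 4-aligned)
44..45  depth  (1B, 1-aligned)
45..48  -- tail padding (3B)
sizeof = 48, alignof = 8
48 − 48 = 0

0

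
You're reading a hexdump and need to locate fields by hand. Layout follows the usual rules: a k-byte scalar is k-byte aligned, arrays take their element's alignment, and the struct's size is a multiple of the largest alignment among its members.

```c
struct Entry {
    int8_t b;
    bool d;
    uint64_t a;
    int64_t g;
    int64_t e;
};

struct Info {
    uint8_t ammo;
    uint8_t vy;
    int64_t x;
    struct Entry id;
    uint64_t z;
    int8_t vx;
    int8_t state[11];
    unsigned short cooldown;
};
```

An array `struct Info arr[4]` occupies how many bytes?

Entry: @0: b [1B, align 1] → 1; @1: d [1B, align 1] → 2; +6 pad (align 8); @8: a [8B, align 8] → 16; @16: g [8B, align 8] → 24; @24: e [8B, align 8] → 32; size 32, align 8
@0: ammo [1B, align 1] → 1
@1: vy [1B, align 1] → 2
+6 pad (align 8)
@8: x [8B, align 8] → 16
@16: id [32B, align 8] → 48
@48: z [8B, align 8] → 56
@56: vx [1B, align 1] → 57
@57: state [11B, align 1] → 68
@68: cooldown [2B, align 2] → 70
+2 tail pad (align 8)
size 72, align 8
array of 4: 4 × 72 = 288

288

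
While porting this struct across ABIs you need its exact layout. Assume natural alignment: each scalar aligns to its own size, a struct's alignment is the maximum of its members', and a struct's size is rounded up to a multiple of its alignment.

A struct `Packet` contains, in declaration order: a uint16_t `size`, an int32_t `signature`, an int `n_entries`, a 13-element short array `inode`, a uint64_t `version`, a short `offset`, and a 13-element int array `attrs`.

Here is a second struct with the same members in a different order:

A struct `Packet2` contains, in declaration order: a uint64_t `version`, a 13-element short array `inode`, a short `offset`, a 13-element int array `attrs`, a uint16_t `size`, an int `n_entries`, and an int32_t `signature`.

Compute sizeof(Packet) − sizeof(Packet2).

0

0..2  size  (2B, 2-aligned)
2..4  -- padding (2B)
4..8  signature  (4B, 4-aligned)
8..12  n_entries  (4B, 4-aligned)
12..38  inode  (26B, 2-aligned)
38..40  -- padding (2B)
40..48  version  (8B, 8-aligned)
48..50  offset  (2B, 2-aligned)
50..52  -- padding (2B)
52..104  attrs  (52B, 4-aligned)
sizeof = 104, alignof = 8
— Packet2 —
0..8  version  (8B, 8-aligned)
8..34  inode  (26B, 2-aligned)
34..36  offset  (2B, 2-aligned)
36..88  attrs  (52B, 4-aligned)
88..90  size  (2B, 2-aligned)
90..92  -- padding (2B)
92..96  n_entries  (4B, 4-aligned)
96..100  signature  (4B, 4-aligned)
100..104  -- tail padding (4B)
sizeof = 104, alignof = 8
104 − 104 = 0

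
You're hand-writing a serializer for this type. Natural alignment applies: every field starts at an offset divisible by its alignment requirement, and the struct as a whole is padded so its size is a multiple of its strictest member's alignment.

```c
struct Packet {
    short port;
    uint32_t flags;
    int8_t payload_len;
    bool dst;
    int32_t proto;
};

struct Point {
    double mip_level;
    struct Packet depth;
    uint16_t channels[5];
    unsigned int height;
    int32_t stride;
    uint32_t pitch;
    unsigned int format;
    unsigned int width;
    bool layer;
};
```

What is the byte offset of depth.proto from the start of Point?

20

Packet: 0..2  port  (2B, 2-aligned); 2..4  -- padding (2B); 4..8  flags  (4B, 4-aligned); 8..9  payload_len  (1B, 1-aligned); 9..10  dst  (1B, 1-aligned); 10..12  -- padding (2B); 12..16  proto  (4B, 4-aligned); sizeof = 16, alignof = 4
0..8  mip_level  (8B, 8-aligned)
8..24  depth  (16B, 4-aligned)
within Packet: proto at 12
8 + 12 = 20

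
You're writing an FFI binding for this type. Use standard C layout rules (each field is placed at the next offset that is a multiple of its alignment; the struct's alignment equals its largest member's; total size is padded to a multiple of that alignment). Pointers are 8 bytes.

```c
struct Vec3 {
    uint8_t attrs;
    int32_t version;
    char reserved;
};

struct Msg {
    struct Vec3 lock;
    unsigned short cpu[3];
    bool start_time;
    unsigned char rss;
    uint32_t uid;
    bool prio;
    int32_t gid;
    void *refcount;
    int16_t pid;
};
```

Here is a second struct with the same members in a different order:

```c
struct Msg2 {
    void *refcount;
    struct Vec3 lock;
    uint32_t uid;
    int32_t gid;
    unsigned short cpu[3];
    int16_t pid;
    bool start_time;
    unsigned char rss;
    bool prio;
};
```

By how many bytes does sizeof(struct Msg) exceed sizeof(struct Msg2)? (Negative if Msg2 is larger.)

Vec3: @0: attrs [1B, align 1] → 1; +3 pad (align 4); @4: version [4B, align 4] → 8; @8: reserved [1B, align 1] → 9; +3 tail pad (align 4); size 12, align 4
@0: lock [12B, align 4] → 12
@12: cpu [6B, align 2] → 18
@18: start_time [1B, align 1] → 19
@19: rss [1B, align 1] → 20
@20: uid [4B, align 4] → 24
@24: prio [1B, align 1] → 25
+3 pad (align 4)
@28: gid [4B, align 4] → 32
@32: refcount [8B, align 8] → 40
@40: pid [2B, align 2] → 42
+6 tail pad (align 8)
size 48, align 8
— Msg2 —
@0: refcount [8B, align 8] → 8
@8: lock [12B, align 4] → 20
@20: uid [4B, align 4] → 24
@24: gid [4B, align 4] → 28
@28: cpu [6B, align 2] → 34
@34: pid [2B, align 2] → 36
@36: start_time [1B, align 1] → 37
@37: rss [1B, align 1] → 38
@38: prio [1B, align 1] → 39
+1 tail pad (align 8)
size 40, align 8
48 − 40 = 8

8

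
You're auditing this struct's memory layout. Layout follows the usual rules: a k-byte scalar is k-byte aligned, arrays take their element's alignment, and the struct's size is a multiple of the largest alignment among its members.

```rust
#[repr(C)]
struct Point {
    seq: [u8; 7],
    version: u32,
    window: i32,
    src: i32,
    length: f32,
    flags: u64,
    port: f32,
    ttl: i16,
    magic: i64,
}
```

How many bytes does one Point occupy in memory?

48

@0: seq [7B, align 1] → 7
+1 pad (align 4)
@8: version [4B, align 4] → 12
@12: window [4B, align 4] → 16
@16: src [4B, align 4] → 20
@20: length [4B, align 4] → 24
@24: flags [8B, align 8] → 32
@32: port [4B, align 4] → 36
@36: ttl [2B, align 2] → 38
+2 pad (align 8)
@40: magic [8B, align 8] → 48
size 48, align 8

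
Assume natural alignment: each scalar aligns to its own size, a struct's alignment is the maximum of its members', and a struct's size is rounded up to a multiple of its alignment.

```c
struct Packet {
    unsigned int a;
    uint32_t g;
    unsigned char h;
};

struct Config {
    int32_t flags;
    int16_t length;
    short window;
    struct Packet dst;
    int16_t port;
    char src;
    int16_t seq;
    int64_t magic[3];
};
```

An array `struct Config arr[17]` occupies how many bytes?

952

Packet: @0: a [4B, align 4] → 4; @4: g [4B, align 4] → 8; @8: h [1B, align 1] → 9; +3 tail pad (align 4); size 12, align 4
@0: flags [4B, align 4] → 4
@4: length [2B, align 2] → 6
@6: window [2B, align 2] → 8
@8: dst [12B, align 4] → 20
@20: port [2B, align 2] → 22
@22: src [1B, align 1] → 23
+1 pad (align 2)
@24: seq [2B, align 2] → 26
+6 pad (align 8)
@32: magic [24B, align 8] → 56
size 56, align 8
array of 17: 17 × 56 = 952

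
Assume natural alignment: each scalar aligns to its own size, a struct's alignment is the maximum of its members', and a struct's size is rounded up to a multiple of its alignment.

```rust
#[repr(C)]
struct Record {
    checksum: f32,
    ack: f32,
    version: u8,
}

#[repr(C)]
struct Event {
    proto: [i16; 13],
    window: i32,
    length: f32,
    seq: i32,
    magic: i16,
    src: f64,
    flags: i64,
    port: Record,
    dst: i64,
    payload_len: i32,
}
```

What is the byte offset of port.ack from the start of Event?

68

Record: @0: checksum [4B, align 4] → 4; @4: ack [4B, align 4] → 8; @8: version [1B, align 1] → 9; +3 tail pad (align 4); size 12, align 4
@0: proto [26B, align 2] → 26
+2 pad (align 4)
@28: window [4B, align 4] → 32
@32: length [4B, align 4] → 36
@36: seq [4B, align 4] → 40
@40: magic [2B, align 2] → 42
+6 pad (align 8)
@48: src [8B, align 8] → 56
@56: flags [8B, align 8] → 64
@64: port [12B, align 4] → 76
within Record: ack at 4
64 + 4 = 68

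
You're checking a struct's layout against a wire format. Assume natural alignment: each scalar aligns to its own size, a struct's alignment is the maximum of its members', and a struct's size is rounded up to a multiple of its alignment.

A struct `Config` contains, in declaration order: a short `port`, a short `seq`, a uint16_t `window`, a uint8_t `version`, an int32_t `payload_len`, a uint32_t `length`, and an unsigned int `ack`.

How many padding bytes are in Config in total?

0..2  port  (2B, 2-aligned)
2..4  seq  (2B, 2-aligned)
4..6  window  (2B, 2-aligned)
6..7  version  (1B, 1-aligned)
7..8  -- padding (1B)
8..12  payload_len  (4B, 4-aligned)
12..16  length  (4B, 4-aligned)
16..20  ack  (4B, 4-aligned)
sizeof = 20, alignof = 4
data bytes 19, size 20 → padding 1

1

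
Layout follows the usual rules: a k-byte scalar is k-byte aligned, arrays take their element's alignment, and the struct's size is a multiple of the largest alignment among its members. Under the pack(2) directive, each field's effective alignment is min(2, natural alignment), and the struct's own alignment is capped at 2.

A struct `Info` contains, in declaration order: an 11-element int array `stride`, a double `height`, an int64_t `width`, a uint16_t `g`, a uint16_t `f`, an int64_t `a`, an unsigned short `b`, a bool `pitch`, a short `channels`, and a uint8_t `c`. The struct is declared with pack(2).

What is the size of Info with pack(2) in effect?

stride at 0 (size 44, align 2) → ends 44
height at 44 (size 8, align 2) → ends 52
width at 52 (size 8, align 2) → ends 60
g at 60 (size 2, align 2) → ends 62
f at 62 (size 2, align 2) → ends 64
a at 64 (size 8, align 2) → ends 72
b at 72 (size 2, align 2) → ends 74
pitch at 74 (size 1, align 1) → ends 75
pad 1 to align 2 for channels
channels at 76 (size 2, align 2) → ends 78
c at 78 (size 1, align 1) → ends 79
tail pad 1 to reach multiple of 2
total 80 bytes, alignment 2

80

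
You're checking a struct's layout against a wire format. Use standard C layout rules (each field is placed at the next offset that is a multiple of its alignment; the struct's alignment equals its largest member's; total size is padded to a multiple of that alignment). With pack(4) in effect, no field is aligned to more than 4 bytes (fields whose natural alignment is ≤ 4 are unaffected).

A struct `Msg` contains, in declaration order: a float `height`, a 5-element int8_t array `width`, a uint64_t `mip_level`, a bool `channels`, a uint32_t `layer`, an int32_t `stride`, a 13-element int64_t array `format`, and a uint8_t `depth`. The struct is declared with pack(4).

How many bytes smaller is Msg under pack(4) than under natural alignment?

natural layout:
  @0: height [4B, align 4] → 4
  @4: width [5B, align 1] → 9
  +7 pad (align 8)
  @16: mip_level [8B, align 8] → 24
  @24: channels [1B, align 1] → 25
  +3 pad (align 4)
  @28: layer [4B, align 4] → 32
  @32: stride [4B, align 4] → 36
  +4 pad (align 8)
  @40: format [104B, align 8] → 144
  @144: depth [1B, align 1] → 145
  +7 tail pad (align 8)
  size 152, align 8
packed(4) layout:
  @0: height [4B, align 4] → 4
  @4: width [5B, align 1] → 9
  +3 pad (align 4)
  @12: mip_level [8B, align 4] → 20
  @20: channels [1B, align 1] → 21
  +3 pad (align 4)
  @24: layer [4B, align 4] → 28
  @28: stride [4B, align 4] → 32
  @32: format [104B, align 4] → 136
  @136: depth [1B, align 1] → 137
  +3 tail pad (align 4)
  size 140, align 4
152 − 140 = 12

12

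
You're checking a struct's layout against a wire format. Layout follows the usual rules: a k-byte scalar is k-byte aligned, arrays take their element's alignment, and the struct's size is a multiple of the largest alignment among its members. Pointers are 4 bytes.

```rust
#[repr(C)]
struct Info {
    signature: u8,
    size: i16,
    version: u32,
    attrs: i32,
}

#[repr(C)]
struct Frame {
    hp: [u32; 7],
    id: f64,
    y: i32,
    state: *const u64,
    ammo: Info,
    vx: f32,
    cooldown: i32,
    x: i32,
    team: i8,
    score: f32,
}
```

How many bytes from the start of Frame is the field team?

72

Info: signature at 0 (size 1, align 1) → ends 1; pad 1 to align 2 for size; size at 2 (size 2, align 2) → ends 4; version at 4 (size 4, align 4) → ends 8; attrs at 8 (size 4, align 4) → ends 12; total 12 bytes, alignment 4
hp at 0 (size 28, align 4) → ends 28
pad 4 to align 8 for id
id at 32 (size 8, align 8) → ends 40
y at 40 (size 4, align 4) → ends 44
state at 44 (size 4, align 4) → ends 48
ammo at 48 (size 12, align 4) → ends 60
vx at 60 (size 4, align 4) → ends 64
cooldown at 64 (size 4, align 4) → ends 68
x at 68 (size 4, align 4) → ends 72
team at 72 (size 1, align 1) → ends 73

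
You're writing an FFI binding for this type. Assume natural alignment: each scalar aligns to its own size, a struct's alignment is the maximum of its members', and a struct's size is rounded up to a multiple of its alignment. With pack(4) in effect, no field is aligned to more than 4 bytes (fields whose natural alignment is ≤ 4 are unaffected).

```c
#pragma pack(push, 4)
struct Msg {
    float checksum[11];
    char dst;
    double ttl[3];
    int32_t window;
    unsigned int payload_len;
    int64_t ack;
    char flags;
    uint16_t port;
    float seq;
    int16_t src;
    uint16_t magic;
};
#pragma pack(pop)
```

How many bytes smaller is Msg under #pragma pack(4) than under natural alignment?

natural layout:
  checksum at 0 (size 44, align 4) → ends 44
  dst at 44 (size 1, align 1) → ends 45
  pad 3 to align 8 for ttl
  ttl at 48 (size 24, align 8) → ends 72
  window at 72 (size 4, align 4) → ends 76
  payload_len at 76 (size 4, align 4) → ends 80
  ack at 80 (size 8, align 8) → ends 88
  flags at 88 (size 1, align 1) → ends 89
  pad 1 to align 2 for port
  port at 90 (size 2, align 2) → ends 92
  seq at 92 (size 4, align 4) → ends 96
  src at 96 (size 2, align 2) → ends 98
  magic at 98 (size 2, align 2) → ends 100
  tail pad 4 to reach multiple of 8
  total 104 bytes, alignment 8
packed(4) layout:
  checksum at 0 (size 44, align 4) → ends 44
  dst at 44 (size 1, align 1) → ends 45
  pad 3 to align 4 for ttl
  ttl at 48 (size 24, align 4) → ends 72
  window at 72 (size 4, align 4) → ends 76
  payload_len at 76 (size 4, align 4) → ends 80
  ack at 80 (size 8, align 4) → ends 88
  flags at 88 (size 1, align 1) → ends 89
  pad 1 to align 2 for port
  port at 90 (size 2, align 2) → ends 92
  seq at 92 (size 4, align 4) → ends 96
  src at 96 (size 2, align 2) → ends 98
  magic at 98 (size 2, align 2) → ends 100
  total 100 bytes, alignment 4
104 − 100 = 4

4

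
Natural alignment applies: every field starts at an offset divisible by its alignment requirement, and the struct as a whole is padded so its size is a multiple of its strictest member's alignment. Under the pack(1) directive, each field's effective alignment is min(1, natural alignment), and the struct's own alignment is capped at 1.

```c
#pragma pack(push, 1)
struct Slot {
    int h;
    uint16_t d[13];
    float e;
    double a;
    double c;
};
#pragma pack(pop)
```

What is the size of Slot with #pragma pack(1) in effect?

h at 0 (size 4, align 1) → ends 4
d at 4 (size 26, align 1) → ends 30
e at 30 (size 4, align 1) → ends 34
a at 34 (size 8, align 1) → ends 42
c at 42 (size 8, align 1) → ends 50
total 50 bytes, alignment 1

50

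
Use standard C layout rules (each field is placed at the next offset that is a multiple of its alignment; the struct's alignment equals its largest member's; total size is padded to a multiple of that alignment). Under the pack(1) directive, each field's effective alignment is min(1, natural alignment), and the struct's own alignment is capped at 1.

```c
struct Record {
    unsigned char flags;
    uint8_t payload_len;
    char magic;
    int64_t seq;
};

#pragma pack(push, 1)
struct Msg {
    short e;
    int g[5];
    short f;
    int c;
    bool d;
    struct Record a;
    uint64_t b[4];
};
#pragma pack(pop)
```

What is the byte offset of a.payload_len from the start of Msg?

Record: flags at 0 (size 1, align 1) → ends 1; payload_len at 1 (size 1, align 1) → ends 2; magic at 2 (size 1, align 1) → ends 3; pad 5 to align 8 for seq; seq at 8 (size 8, align 8) → ends 16; total 16 bytes, alignment 8
e at 0 (size 2, align 1) → ends 2
g at 2 (size 20, align 1) → ends 22
f at 22 (size 2, align 1) → ends 24
c at 24 (size 4, align 1) → ends 28
d at 28 (size 1, align 1) → ends 29
a at 29 (size 16, align 1) → ends 45
within Record: payload_len at 1
29 + 1 = 30

30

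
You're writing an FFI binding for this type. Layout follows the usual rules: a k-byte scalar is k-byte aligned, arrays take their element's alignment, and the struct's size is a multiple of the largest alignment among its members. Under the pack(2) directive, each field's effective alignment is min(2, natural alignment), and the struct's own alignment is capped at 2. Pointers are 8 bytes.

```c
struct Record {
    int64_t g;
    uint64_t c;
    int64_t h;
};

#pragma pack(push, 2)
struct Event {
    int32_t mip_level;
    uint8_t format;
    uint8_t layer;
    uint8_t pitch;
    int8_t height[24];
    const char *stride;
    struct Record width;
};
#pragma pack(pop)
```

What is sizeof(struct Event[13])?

832

Record: g at 0 (size 8, align 8) → ends 8; c at 8 (size 8, align 8) → ends 16; h at 16 (size 8, align 8) → ends 24; total 24 bytes, alignment 8
mip_level at 0 (size 4, align 2) → ends 4
format at 4 (size 1, align 1) → ends 5
layer at 5 (size 1, align 1) → ends 6
pitch at 6 (size 1, align 1) → ends 7
height at 7 (size 24, align 1) → ends 31
pad 1 to align 2 for stride
stride at 32 (size 8, align 2) → ends 40
width at 40 (size 24, align 2) → ends 64
total 64 bytes, alignment 2
array of 13: 13 × 64 = 832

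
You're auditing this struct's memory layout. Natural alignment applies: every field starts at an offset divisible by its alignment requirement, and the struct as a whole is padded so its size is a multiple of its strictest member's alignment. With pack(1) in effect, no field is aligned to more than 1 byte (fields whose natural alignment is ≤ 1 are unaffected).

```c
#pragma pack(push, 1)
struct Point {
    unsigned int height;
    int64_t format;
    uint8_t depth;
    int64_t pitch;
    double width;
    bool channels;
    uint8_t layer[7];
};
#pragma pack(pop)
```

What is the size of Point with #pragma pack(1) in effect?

@0: height [4B, align 1] → 4
@4: format [8B, align 1] → 12
@12: depth [1B, align 1] → 13
@13: pitch [8B, align 1] → 21
@21: width [8B, align 1] → 29
@29: channels [1B, align 1] → 30
@30: layer [7B, align 1] → 37
size 37, align 1

37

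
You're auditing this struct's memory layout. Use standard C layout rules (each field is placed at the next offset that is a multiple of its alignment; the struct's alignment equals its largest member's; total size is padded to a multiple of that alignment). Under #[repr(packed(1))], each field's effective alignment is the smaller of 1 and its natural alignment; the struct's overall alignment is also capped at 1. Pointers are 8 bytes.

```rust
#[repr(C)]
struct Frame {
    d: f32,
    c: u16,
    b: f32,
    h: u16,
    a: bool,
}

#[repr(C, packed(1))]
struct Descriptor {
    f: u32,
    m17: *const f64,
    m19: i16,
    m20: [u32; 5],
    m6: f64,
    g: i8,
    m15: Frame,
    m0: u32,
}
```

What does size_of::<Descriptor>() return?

63

Frame: @0: d [4B, align 4] → 4; @4: c [2B, align 2] → 6; +2 pad (align 4); @8: b [4B, align 4] → 12; @12: h [2B, align 2] → 14; @14: a [1B, align 1] → 15; +1 tail pad (align 4); size 16, align 4
@0: f [4B, align 1] → 4
@4: m17 [8B, align 1] → 12
@12: m19 [2B, align 1] → 14
@14: m20 [20B, align 1] → 34
@34: m6 [8B, align 1] → 42
@42: g [1B, align 1] → 43
@43: m15 [16B, align 1] → 59
@59: m0 [4B, align 1] → 63
size 63, align 1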